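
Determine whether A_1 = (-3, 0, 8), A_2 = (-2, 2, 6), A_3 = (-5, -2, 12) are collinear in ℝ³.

A_1A_2 = (1, 2, -2), A_1A_3 = (-2, -2, 4).
Comparing components 2 and 3: (2)(4) − (-2)(-2) = 4 ≠ 0, so A_1A_2 and A_1A_3 are not parallel and the points are not collinear.

No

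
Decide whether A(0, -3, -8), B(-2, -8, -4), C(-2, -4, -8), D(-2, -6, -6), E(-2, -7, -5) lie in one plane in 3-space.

Yes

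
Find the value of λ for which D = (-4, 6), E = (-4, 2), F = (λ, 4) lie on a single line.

The three points are collinear iff det[DE; DF] = 0.
This determinant is linear in λ: (4)λ + (16) = 0, so λ = -4.

-4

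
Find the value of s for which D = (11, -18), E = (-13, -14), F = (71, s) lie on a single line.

Collinearity: (F − D) must be parallel to (E − D) = (-24, 4).
Cross-multiplying the components: (s − (-18))·(-24) = (60)·(4).
Solving gives s = -28.

-28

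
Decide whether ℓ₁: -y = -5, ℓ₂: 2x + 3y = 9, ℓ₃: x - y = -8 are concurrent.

Yes

Intersecting ℓ₁ and ℓ₂: solving the 2×2 system gives (x, y) = (-3, 5).
Substitute into ℓ₃: (1)(-3) + (-1)(5) = -8.
This equals -8, so (-3, 5) lies on all three lines and they are concurrent.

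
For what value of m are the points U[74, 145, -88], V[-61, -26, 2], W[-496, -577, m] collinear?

292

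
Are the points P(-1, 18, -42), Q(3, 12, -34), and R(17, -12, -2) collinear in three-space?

PQ = (4, -6, 8), PR = (18, -30, 40).
PQ × PR = (0, -16, -12).
The cross product is nonzero, so the points do not lie on one line.

No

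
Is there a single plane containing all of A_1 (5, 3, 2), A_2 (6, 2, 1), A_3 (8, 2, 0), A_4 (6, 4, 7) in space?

No

A normal to the plane through A_1, A_2, A_3 is n = A_1A_2 × A_1A_3 = (1, -1, 2).
The plane has equation n·P = 6. For A_4: n·A_4 = 16.
16 ≠ 6, so A_4 is off the plane.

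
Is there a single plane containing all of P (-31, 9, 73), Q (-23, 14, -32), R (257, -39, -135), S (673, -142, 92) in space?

The four points are coplanar iff the 3×3 determinant with rows PQ, PR, PS is zero.
Rows: (8, 5, -105), (288, -48, -208), (704, -151, 19).
Expanding along the first row: (8)(-32320) − (5)(151904) + (-105)(-9696) = 0.
Zero determinant ⇒ coplanar.

Yes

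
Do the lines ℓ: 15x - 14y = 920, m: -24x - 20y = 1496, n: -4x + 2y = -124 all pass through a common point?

Yes

Lines aᵢx + bᵢy = cᵢ with pairwise distinct directions are concurrent exactly when det[aᵢ bᵢ cᵢ] = 0.
Here the determinant is 0.
It vanishes, so the lines are concurrent at (-4, -70).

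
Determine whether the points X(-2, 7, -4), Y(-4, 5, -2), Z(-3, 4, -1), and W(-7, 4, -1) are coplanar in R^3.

The four points are coplanar iff the 3×3 determinant with rows XY, XZ, XW is zero.
Rows: (-2, -2, 2), (-1, -3, 3), (-5, -3, 3).
Expanding along the first row: (-2)(0) − (-2)(12) + (2)(-12) = 0.
Zero determinant ⇒ coplanar.

Yes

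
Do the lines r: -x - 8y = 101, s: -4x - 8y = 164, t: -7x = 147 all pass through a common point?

Intersecting r and s: solving the 2×2 system gives (x, y) = (-21, -10).
Substitute into t: (-7)(-21) + (0)(-10) = 147.
This equals 147, so (-21, -10) lies on all three lines and they are concurrent.

Yes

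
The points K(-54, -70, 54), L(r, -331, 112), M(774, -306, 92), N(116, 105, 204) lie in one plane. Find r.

932

The points are coplanar iff KL · (KM × KN) = 0.
Expanding, this is linear in r: (-42050)r + (39190600) = 0.
So r = 932.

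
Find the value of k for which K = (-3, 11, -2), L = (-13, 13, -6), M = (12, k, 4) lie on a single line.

8

Collinearity requires KL × KM = 0; each component is linear in k.
The x-component gives (4)k + (-32) = 0, so k = 8.
The remaining components then also vanish.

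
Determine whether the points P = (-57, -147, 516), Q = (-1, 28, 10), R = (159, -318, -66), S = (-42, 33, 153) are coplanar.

No

With P as base: PQ = (56, 175, -506), PR = (216, -171, -582), PS = (15, 180, -363).
PR × PS = (166833, 69678, 41445).
PQ · (PR × PS) = 565128.
Since 565128 ≠ 0, the four points are not coplanar.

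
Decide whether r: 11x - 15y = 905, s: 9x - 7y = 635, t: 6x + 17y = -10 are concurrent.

Intersecting r and s: solving the 2×2 system gives (x, y) = (55, -20).
Substitute into t: (6)(55) + (17)(-20) = -10.
This equals -10, so (55, -20) lies on all three lines and they are concurrent.

Yes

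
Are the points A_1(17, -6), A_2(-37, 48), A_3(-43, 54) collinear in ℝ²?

Yes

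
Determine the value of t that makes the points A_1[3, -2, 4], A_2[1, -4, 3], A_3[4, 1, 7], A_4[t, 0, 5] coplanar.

5

Normal to plane A_1A_2A_3: n = (-3, 5, -4); plane equation n·P = -35.
Requiring n·A_4 = -35: (-3)t + (-20) = -35.
So t = 5.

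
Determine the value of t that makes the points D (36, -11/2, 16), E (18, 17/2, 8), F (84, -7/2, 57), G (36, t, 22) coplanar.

13/2

Normal to plane DEF: n = (590, 354, -708); plane equation n·P = 7965.
Requiring n·G = 7965: (354)t + (5664) = 7965.
So t = 13/2.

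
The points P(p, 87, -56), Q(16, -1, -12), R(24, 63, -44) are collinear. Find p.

Collinearity requires PQ × PR = 0; each component is linear in p.
The y-component gives (-32)p + (864) = 0, so p = 27.
The remaining components then also vanish.

27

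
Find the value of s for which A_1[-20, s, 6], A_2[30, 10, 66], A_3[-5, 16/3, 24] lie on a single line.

10/3

Collinearity requires A_1A_2 × A_1A_3 = 0; each component is linear in s.
The x-component gives (42)s + (-140) = 0, so s = 10/3.
The remaining components then also vanish.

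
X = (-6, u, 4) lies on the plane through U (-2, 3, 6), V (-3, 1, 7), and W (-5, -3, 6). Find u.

-5

The plane through U, V, W has equation 6x − 3y = -21.
Substituting X: (-3)u + (-36) = -21, so u = -5.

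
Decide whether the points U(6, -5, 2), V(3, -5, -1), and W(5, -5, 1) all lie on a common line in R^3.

UV = (-3, 0, -3), UW = (-1, 0, -1).
UV × UW = (0, 0, 0).
The cross product vanishes, so the three points are collinear.

Yes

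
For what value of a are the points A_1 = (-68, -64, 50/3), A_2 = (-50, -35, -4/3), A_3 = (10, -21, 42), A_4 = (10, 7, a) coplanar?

7

Coplanarity ⇔ det[A_1A_2; A_1A_3; A_1A_4] = 0.
Expanding, this is linear in a: (-1488)a + (10416) = 0.
So a = 7.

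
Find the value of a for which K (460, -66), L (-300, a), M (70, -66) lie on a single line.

-66

The three points are collinear iff det[KL; KM] = 0.
This determinant is linear in a: (390)a + (25740) = 0, so a = -66.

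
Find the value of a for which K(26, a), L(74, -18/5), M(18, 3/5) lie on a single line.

Collinearity: (K − L) must be parallel to (M − L) = (-56, 21/5).
Cross-multiplying the components: (a − (-18/5))·(-56) = (-48)·(21/5).
Solving gives a = 0.

0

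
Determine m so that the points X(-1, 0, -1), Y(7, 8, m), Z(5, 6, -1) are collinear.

-1

Direction XZ = (6, 6, 0). From the x-coordinate of Y, the parameter along the line is τ = (7 − (-1))/6 = 4/3.
Then m = (-1) + 4/3·(0) = -1.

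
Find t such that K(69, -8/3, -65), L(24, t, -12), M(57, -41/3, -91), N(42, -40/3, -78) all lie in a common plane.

Coplanarity ⇔ det[KL; KM; KN] = 0.
Expanding, this is linear in t: (546)t + (-1456) = 0.
So t = 8/3.

8/3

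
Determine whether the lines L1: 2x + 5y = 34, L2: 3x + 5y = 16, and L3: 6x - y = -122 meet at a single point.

The three lines meet at one point iff the augmented coefficient matrix [aᵢ bᵢ cᵢ] has rank < 3, i.e. its determinant vanishes.
Here the determinant is 0.
It vanishes, so the lines are concurrent at (-18, 14).

Yes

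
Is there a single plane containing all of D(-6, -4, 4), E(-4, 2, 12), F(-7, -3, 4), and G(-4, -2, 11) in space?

No

A normal to the plane through D, E, F is n = DE × DF = (-8, -8, 8).
The plane has equation n·P = 112. For G: n·G = 136.
136 ≠ 112, so G is off the plane.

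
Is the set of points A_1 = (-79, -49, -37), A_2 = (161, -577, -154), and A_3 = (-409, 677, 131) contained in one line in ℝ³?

A_1A_2 = (240, -528, -117), A_1A_3 = (-330, 726, 168).
A_1A_2 × A_1A_3 = (-3762, -1710, 0).
The cross product is nonzero, so the points do not lie on one line.

No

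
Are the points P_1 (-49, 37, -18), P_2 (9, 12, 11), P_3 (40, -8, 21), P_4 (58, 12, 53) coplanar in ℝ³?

Yes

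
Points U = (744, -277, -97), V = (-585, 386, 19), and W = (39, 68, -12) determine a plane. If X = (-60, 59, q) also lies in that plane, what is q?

Coplanarity requires UV · (UW × UX) = 0.
UV = (-1329, 663, 116), UW = (-705, 345, 85); the triple product is linear in q with coefficient 8910 and constant term -1790910.
Setting it to zero: q = 201.

201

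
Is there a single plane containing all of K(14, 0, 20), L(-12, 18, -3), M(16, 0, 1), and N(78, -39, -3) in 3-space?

Yes

A normal to the plane through K, L, M is n = KL × KM = (-342, -540, -36).
The plane has equation n·P = -5508. For N: n·N = -5508.
Equal, so N lies in the plane and all four are coplanar.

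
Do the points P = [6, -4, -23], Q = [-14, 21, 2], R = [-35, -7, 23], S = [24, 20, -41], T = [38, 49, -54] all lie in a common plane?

The plane through P, Q, R has normal n = PQ × PR = (1225, -105, 1085) and equation n·X = -17185.
Checking the remaining points: n·S = -17185, n·T = -17185.
All equal -17185, so all 5 points lie in one plane.

Yes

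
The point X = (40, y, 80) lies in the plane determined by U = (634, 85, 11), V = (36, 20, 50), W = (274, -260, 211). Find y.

-32

The plane through U, V, W has equation 455x + 105560y + 182910z = 11273080.
Substituting X: (105560)y + (14651000) = 11273080, so y = -32.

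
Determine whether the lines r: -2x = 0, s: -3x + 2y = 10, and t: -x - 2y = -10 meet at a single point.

Yes

Lines aᵢx + bᵢy = cᵢ with pairwise distinct directions are concurrent exactly when det[aᵢ bᵢ cᵢ] = 0.
Here the determinant is 0.
It vanishes, so the lines are concurrent at (0, 5).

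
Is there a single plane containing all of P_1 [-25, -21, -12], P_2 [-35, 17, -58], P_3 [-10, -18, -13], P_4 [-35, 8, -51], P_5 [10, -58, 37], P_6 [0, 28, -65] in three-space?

The plane through P_1, P_2, P_3 has normal n = P_1P_2 × P_1P_3 = (100, -700, -600) and equation n·P = 19400.
Checking the remaining points: n·P_4 = 21500, n·P_5 = 19400, n·P_6 = 19400.
Since n·P_4 = 21500 ≠ 19400, P_4 is off the plane and the points are not all coplanar.

No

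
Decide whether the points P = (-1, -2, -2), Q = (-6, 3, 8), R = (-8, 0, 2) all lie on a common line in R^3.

PQ = (-5, 5, 10), PR = (-7, 2, 4).
Comparing components 3 and 1: (10)(-7) − (-5)(4) = -50 ≠ 0, so PQ and PR are not parallel and the points are not collinear.

No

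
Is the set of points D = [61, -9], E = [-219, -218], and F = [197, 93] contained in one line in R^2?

DE = (-280, -209), DF = (136, 102).
If collinear, DF would be a scalar multiple of DE. But (-280)·(102) ≠ (-209)·(136) (difference -136), so they are not parallel; the points are not collinear.

No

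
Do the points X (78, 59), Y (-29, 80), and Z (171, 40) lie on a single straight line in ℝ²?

No

XY = (-107, 21), XZ = (93, -19).
det[XY; XZ] = (-107)(-19) − (21)(93) = 80.
The determinant is nonzero, so they are not collinear.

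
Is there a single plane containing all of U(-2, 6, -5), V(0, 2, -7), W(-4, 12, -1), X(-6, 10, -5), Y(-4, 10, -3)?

Yes

The plane through U, V, W has normal n = UV × UW = (-4, -4, 4) and equation n·P = -36.
Checking the remaining points: n·X = -36, n·Y = -36.
All equal -36, so all 5 points lie in one plane.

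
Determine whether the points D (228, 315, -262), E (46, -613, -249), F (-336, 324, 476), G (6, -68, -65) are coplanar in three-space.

Yes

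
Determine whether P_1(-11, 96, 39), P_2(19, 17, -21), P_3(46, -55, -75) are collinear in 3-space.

P_1P_2 = (30, -79, -60), P_1P_3 = (57, -151, -114).
P_1P_2 × P_1P_3 = (-54, 0, -27).
The cross product is nonzero, so the points do not lie on one line.

No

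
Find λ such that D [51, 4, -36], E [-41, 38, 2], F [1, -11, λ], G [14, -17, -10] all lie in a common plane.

-5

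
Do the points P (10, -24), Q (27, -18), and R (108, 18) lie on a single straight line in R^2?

No

PQ = (17, 6), PR = (98, 42).
det[PQ; PR] = (17)(42) − (6)(98) = 126.
The determinant is nonzero, so they are not collinear.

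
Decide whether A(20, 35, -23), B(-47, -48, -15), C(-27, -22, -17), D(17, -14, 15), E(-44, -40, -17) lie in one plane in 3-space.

No

The plane through A, B, C has normal n = AB × AC = (-42, 26, -82) and equation n·P = 1956.
Checking the remaining points: n·D = -2308, n·E = 2202.
Since n·D = -2308 ≠ 1956, D is off the plane and the points are not all coplanar.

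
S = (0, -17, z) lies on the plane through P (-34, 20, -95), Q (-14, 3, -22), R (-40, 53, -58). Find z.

A normal to the plane is n = PQ × PR = (-3038, -1178, 558).
S lies in the plane iff n · PS = 0.
This gives (558)z + (-6696) = 0, so z = 12.

12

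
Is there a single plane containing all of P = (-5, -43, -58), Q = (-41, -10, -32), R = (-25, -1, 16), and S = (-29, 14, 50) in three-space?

No

The four points are coplanar iff the 3×3 determinant with rows PQ, PR, PS is zero.
Rows: (-36, 33, 26), (-20, 42, 74), (-24, 57, 108).
Expanding along the first row: (-36)(318) − (33)(-384) + (26)(-132) = -2208.
Nonzero ⇒ not coplanar.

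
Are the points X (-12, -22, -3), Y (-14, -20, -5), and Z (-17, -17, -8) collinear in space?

Yes

XY = (-2, 2, -2), XZ = (-5, 5, -5).
XY × XZ = (0, 0, 0).
The cross product vanishes, so the three points are collinear.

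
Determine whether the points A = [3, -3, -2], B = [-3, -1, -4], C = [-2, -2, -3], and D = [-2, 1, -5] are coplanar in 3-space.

No

With A as base: AB = (-6, 2, -2), AC = (-5, 1, -1), AD = (-5, 4, -3).
AC × AD = (1, -10, -15).
AB · (AC × AD) = 4.
Since 4 ≠ 0, the four points are not coplanar.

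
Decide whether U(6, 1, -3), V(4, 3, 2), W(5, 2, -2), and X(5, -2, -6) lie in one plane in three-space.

No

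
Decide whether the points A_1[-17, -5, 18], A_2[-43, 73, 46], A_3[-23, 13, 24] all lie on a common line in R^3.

A_1A_2 = (-26, 78, 28), A_1A_3 = (-6, 18, 6).
Comparing components 2 and 3: (78)(6) − (28)(18) = -36 ≠ 0, so A_1A_2 and A_1A_3 are not parallel and the points are not collinear.

No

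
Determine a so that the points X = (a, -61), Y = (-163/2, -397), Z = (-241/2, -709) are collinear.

Collinearity: (X − Y) must be parallel to (Z − Y) = (-39, -312).
Cross-multiplying the components: (a − (-163/2))·(-312) = (336)·(-39).
Solving gives a = -79/2.

-79/2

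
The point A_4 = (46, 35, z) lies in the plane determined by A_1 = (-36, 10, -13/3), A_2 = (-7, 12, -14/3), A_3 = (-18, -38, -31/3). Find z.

-3

The plane through A_1, A_2, A_3 has equation −28x + 168y − 1428z = 8876.
Substituting A_4: (-1428)z + (4592) = 8876, so z = -3.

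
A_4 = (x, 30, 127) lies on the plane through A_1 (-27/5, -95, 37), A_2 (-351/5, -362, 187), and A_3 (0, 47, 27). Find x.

The plane through A_1, A_2, A_3 has equation −18630x + 162y − (38799/5)z = -1009503/5.
Substituting A_4: (-18630)x + (-4903173/5) = -1009503/5, so x = -209/5.

-209/5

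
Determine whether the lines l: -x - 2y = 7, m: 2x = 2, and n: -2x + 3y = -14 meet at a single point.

Yes

Intersecting l and m: solving the 2×2 system gives (x, y) = (1, -4).
Substitute into n: (-2)(1) + (3)(-4) = -14.
This equals -14, so (1, -4) lies on all three lines and they are concurrent.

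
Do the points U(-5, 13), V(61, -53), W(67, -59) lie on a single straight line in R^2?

Yes

UV = (66, -66), UW = (72, -72).
Checking proportionality: UW = 12/11·UV, so the vectors are parallel and the points are collinear.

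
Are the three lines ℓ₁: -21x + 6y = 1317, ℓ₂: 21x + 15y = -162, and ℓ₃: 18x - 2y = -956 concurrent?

Yes

Intersecting ℓ₁ and ℓ₂: solving the 2×2 system gives (x, y) = (-47, 55).
Substitute into ℓ₃: (18)(-47) + (-2)(55) = -956.
This equals -956, so (-47, 55) lies on all three lines and they are concurrent.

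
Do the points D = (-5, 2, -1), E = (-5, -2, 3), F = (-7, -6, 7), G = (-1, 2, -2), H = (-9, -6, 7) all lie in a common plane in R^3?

The plane through D, E, F has normal n = DE × DF = (0, -8, -8) and equation n·P = -8.
Checking the remaining points: n·G = 0, n·H = -8.
Since n·G = 0 ≠ -8, G is off the plane and the points are not all coplanar.

No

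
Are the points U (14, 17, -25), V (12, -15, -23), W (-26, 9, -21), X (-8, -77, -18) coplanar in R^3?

A normal to the plane through U, V, W is n = UV × UW = (-112, -72, -1264).
The plane has equation n·P = 28808. For X: n·X = 29192.
29192 ≠ 28808, so X is off the plane.

No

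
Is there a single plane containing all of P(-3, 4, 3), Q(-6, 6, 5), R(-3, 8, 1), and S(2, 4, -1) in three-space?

A normal to the plane through P, Q, R is n = PQ × PR = (-12, -6, -12).
The plane has equation n·X = -24. For S: n·S = -36.
-36 ≠ -24, so S is off the plane.

No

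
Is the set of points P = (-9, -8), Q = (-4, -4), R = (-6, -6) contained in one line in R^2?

No

PQ = (5, 4), PR = (3, 2).
Twice the signed area of △PQR is (5)(2) − (4)(3) = -2.
The area is nonzero, so the three points are not collinear.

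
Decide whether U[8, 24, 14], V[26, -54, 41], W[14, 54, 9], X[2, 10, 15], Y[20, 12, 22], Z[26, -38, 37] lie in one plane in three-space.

The plane through U, V, W has normal n = UV × UW = (-420, 252, 1008) and equation n·P = 16800.
Checking the remaining points: n·X = 16800, n·Y = 16800, n·Z = 16800.
All equal 16800, so all 6 points lie in one plane.

Yes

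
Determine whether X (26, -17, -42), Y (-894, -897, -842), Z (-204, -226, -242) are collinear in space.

No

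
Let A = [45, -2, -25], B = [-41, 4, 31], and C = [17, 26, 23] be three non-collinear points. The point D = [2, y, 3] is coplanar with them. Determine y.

A normal to the plane is n = AB × AC = (-1280, 2560, -2240).
D lies in the plane iff n · AD = 0.
This gives (2560)y + (-2560) = 0, so y = 1.

1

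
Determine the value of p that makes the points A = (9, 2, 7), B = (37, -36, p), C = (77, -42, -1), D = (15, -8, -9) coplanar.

Coplanarity ⇔ det[AB; AC; AD] = 0.
Expanding, this is linear in p: (-416)p + (-19136) = 0.
So p = -46.

-46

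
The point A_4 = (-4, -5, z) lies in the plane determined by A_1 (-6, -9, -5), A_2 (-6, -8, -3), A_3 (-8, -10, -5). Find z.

1

The plane through A_1, A_2, A_3 has equation 2x − 4y + 2z = 14.
Substituting A_4: (2)z + (12) = 14, so z = 1.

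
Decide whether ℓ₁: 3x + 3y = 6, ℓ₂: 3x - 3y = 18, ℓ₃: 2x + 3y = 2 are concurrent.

Yes

Intersecting ℓ₁ and ℓ₂: solving the 2×2 system gives (x, y) = (4, -2).
Substitute into ℓ₃: (2)(4) + (3)(-2) = 2.
This equals 2, so (4, -2) lies on all three lines and they are concurrent.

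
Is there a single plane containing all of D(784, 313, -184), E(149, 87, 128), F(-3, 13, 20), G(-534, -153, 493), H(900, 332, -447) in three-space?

No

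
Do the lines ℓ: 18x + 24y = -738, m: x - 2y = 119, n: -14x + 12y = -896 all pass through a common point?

No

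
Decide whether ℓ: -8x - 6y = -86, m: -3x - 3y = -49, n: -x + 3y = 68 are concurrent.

Intersecting ℓ and m: solving the 2×2 system gives (x, y) = (-6, 67/3).
Substitute into n: (-1)(-6) + (3)(67/3) = 73.
But n requires 68 ≠ 73, so the three lines have no common point.

No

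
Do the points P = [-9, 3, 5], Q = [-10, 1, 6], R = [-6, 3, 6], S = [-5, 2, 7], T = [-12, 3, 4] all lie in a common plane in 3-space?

Yes

The plane through P, Q, R has normal n = PQ × PR = (-2, 4, 6) and equation n·X = 60.
Checking the remaining points: n·S = 60, n·T = 60.
All equal 60, so all 5 points lie in one plane.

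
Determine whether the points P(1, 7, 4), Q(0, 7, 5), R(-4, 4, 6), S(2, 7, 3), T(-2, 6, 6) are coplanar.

Yes

The plane through P, Q, R has normal n = PQ × PR = (3, -3, 3) and equation n·X = -6.
Checking the remaining points: n·S = -6, n·T = -6.
All equal -6, so all 5 points lie in one plane.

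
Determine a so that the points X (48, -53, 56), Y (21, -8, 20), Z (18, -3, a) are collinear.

Direction XY = (-27, 45, -36). From the x-coordinate of Z, the parameter along the line is τ = (18 − 48)/(-27) = 10/9.
Then a = 56 + 10/9·(-36) = 16.

16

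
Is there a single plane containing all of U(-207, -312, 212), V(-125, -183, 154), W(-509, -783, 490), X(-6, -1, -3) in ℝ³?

No

With U as base: UV = (82, 129, -58), UW = (-302, -471, 278), UX = (201, 311, -215).
UW × UX = (14807, -9052, 749).
UV · (UW × UX) = 3024.
Since 3024 ≠ 0, the four points are not coplanar.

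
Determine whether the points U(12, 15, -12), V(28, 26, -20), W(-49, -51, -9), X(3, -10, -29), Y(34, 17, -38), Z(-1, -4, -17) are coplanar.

The plane through U, V, W has normal n = UV × UW = (-495, 440, -385) and equation n·P = 5280.
Checking the remaining points: n·X = 5280, n·Y = 5280, n·Z = 5280.
All equal 5280, so all 6 points lie in one plane.

Yes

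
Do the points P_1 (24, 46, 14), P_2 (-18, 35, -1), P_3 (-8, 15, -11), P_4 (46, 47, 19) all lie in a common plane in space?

Yes

The four points are coplanar iff the 3×3 determinant with rows P_1P_2, P_1P_3, P_1P_4 is zero.
Rows: (-42, -11, -15), (-32, -31, -25), (22, 1, 5).
Expanding along the first row: (-42)(-130) − (-11)(390) + (-15)(650) = 0.
Zero determinant ⇒ coplanar.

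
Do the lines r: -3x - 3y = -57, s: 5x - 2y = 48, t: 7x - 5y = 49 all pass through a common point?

No

Lines aᵢx + bᵢy = cᵢ with pairwise distinct directions are concurrent exactly when det[aᵢ bᵢ cᵢ] = 0.
Here the determinant is -72.
Nonzero, so no common point exists.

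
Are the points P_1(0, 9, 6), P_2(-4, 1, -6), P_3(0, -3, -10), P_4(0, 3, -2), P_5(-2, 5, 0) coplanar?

Yes

The plane through P_1, P_2, P_3 has normal n = P_1P_2 × P_1P_3 = (-16, -64, 48) and equation n·P = -288.
Checking the remaining points: n·P_4 = -288, n·P_5 = -288.
All equal -288, so all 5 points lie in one plane.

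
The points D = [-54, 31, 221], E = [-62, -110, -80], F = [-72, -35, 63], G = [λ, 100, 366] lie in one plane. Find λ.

Normal to plane DEF: n = (2412, 4154, -2010); plane equation n·P = -445684.
Requiring n·G = -445684: (2412)λ + (-320260) = -445684.
So λ = -52.

-52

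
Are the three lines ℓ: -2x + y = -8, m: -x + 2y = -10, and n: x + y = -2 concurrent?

The three lines meet at one point iff the augmented coefficient matrix [aᵢ bᵢ cᵢ] has rank < 3, i.e. its determinant vanishes.
Here the determinant is 0.
It vanishes, so the lines are concurrent at (2, -4).

Yes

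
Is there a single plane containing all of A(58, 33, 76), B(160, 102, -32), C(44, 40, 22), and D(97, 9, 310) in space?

No

A normal to the plane through A, B, C is n = AB × AC = (-2970, 7020, 1680).
The plane has equation n·P = 187080. For D: n·D = 295890.
295890 ≠ 187080, so D is off the plane.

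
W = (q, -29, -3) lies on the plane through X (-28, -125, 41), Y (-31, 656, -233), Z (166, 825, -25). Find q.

A normal to the plane is n = XY × XZ = (208754, -53354, -154364).
W lies in the plane iff n · XW = 0.
This gives (208754)q + (7515144) = 0, so q = -36.

-36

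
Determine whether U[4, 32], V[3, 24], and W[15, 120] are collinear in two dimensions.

Yes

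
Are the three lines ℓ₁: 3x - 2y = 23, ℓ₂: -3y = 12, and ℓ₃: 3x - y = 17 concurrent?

The three lines meet at one point iff the augmented coefficient matrix [aᵢ bᵢ cᵢ] has rank < 3, i.e. its determinant vanishes.
Here the determinant is 18.
Nonzero, so no common point exists.

No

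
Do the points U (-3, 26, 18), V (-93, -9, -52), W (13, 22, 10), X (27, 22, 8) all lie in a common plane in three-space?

No

The four points are coplanar iff the 3×3 determinant with rows UV, UW, UX is zero.
Rows: (-90, -35, -70), (16, -4, -8), (30, -4, -10).
Expanding along the first row: (-90)(8) − (-35)(80) + (-70)(56) = -1840.
Nonzero ⇒ not coplanar.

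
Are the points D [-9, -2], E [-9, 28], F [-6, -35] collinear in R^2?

DE = (0, 30), DF = (3, -33).
det[DE; DF] = (0)(-33) − (30)(3) = -90.
The determinant is nonzero, so they are not collinear.

No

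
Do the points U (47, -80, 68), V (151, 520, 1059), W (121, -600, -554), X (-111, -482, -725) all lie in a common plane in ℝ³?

No

With U as base: UV = (104, 600, 991), UW = (74, -520, -622), UX = (-158, -402, -793).
UW × UX = (162316, 156958, -111908).
UV · (UW × UX) = 154836.
Since 154836 ≠ 0, the four points are not coplanar.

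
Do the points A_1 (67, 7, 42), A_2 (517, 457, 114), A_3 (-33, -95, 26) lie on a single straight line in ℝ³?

No

A_1A_2 = (450, 450, 72), A_1A_3 = (-100, -102, -16).
Comparing components 2 and 3: (450)(-16) − (72)(-102) = 144 ≠ 0, so A_1A_2 and A_1A_3 are not parallel and the points are not collinear.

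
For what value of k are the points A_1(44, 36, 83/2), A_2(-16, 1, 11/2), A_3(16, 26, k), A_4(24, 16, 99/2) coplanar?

Normal to plane A_1A_2A_4: n = (-1000, 1200, 500); plane equation n·P = 19950.
Requiring n·A_3 = 19950: (500)k + (15200) = 19950.
So k = 19/2.

19/2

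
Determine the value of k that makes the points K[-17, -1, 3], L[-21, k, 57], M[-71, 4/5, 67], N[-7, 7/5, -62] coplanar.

-17/5

Coplanarity ⇔ det[KL; KM; KN] = 0.
Expanding, this is linear in k: (-2870)k + (-9758) = 0.
So k = -17/5.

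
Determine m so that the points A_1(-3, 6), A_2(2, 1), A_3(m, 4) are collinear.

-1

Collinearity: (A_3 − A_1) must be parallel to (A_2 − A_1) = (5, -5).
Cross-multiplying the components: (m − (-3))·(-5) = (-2)·(5).
Solving gives m = -1.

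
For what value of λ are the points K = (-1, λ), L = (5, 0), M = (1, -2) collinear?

Collinearity: (K − L) must be parallel to (M − L) = (-4, -2).
Cross-multiplying the components: (λ − 0)·(-4) = (-6)·(-2).
Solving gives λ = -3.

-3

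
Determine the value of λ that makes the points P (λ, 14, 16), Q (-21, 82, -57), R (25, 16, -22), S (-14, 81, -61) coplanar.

Coplanarity ⇔ det[PQ; PR; PS] = 0.
Expanding, this is linear in λ: (-299)λ + (-7475) = 0.
So λ = -25.

-25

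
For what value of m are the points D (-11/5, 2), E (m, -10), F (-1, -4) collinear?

Collinearity: (E − D) must be parallel to (F − D) = (6/5, -6).
Cross-multiplying the components: (m − (-11/5))·(-6) = (-12)·(6/5).
Solving gives m = 1/5.

1/5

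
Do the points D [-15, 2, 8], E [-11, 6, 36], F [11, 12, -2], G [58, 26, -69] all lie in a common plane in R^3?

Yes

The four points are coplanar iff the 3×3 determinant with rows DE, DF, DG is zero.
Rows: (4, 4, 28), (26, 10, -10), (73, 24, -77).
Expanding along the first row: (4)(-530) − (4)(-1272) + (28)(-106) = 0.
Zero determinant ⇒ coplanar.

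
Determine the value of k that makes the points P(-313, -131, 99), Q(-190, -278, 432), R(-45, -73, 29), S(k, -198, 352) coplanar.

Normal to plane PQR: n = (-9024, 97854, 46530); plane equation n·X = -5387892.
Requiring n·S = -5387892: (-9024)k + (-2996532) = -5387892.
So k = 265.

265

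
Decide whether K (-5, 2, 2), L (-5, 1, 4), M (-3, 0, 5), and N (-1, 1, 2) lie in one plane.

Yes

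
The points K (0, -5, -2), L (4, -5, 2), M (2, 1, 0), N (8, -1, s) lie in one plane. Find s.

Normal to plane KLM: n = (-24, 0, 24); plane equation n·P = -48.
Requiring n·N = -48: (24)s + (-192) = -48.
So s = 6.

6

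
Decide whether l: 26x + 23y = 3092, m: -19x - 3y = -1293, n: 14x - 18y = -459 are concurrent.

Intersecting l and m: solving the 2×2 system gives (x, y) = (57, 70).
Substitute into n: (14)(57) + (-18)(70) = -462.
But n requires -459 ≠ -462, so the three lines have no common point.

No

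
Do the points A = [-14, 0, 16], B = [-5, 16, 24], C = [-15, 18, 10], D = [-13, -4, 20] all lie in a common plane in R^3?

With A as base: AB = (9, 16, 8), AC = (-1, 18, -6), AD = (1, -4, 4).
AC × AD = (48, -2, -14).
AB · (AC × AD) = 288.
Since 288 ≠ 0, the four points are not coplanar.

No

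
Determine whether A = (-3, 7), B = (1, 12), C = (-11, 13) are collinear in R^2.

AB = (4, 5), AC = (-8, 6).
Twice the signed area of △ABC is (4)(6) − (5)(-8) = 64.
The area is nonzero, so the three points are not collinear.

No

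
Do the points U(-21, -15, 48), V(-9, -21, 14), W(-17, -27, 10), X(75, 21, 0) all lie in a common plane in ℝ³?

Yes

The four points are coplanar iff the 3×3 determinant with rows UV, UW, UX is zero.
Rows: (12, -6, -34), (4, -12, -38), (96, 36, -48).
Expanding along the first row: (12)(1944) − (-6)(3456) + (-34)(1296) = 0.
Zero determinant ⇒ coplanar.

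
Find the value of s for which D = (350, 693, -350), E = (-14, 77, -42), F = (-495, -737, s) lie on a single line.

365

Collinearity requires DE × DF = 0; each component is linear in s.
The x-component gives (-616)s + (224840) = 0, so s = 365.
The remaining components then also vanish.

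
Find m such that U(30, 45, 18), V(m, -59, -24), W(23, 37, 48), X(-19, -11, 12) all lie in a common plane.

-61

The points are coplanar iff UV · (UW × UX) = 0.
Expanding, this is linear in m: (1728)m + (105408) = 0.
So m = -61.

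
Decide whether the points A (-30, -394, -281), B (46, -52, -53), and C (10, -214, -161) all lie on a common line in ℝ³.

AB = (76, 342, 228), AC = (40, 180, 120).
AB × AC = (0, 0, 0).
The cross product vanishes, so the three points are collinear.

Yes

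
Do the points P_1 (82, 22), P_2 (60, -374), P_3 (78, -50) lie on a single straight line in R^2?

Yes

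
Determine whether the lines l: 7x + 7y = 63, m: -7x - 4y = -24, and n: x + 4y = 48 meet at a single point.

Lines aᵢx + bᵢy = cᵢ with pairwise distinct directions are concurrent exactly when det[aᵢ bᵢ cᵢ] = 0.
Here the determinant is 0.
It vanishes, so the lines are concurrent at (-4, 13).

Yes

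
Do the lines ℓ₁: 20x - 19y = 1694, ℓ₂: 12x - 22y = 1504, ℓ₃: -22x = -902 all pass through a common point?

Yes

Intersecting ℓ₁ and ℓ₂: solving the 2×2 system gives (x, y) = (41, -46).
Substitute into ℓ₃: (-22)(41) + (0)(-46) = -902.
This equals -902, so (41, -46) lies on all three lines and they are concurrent.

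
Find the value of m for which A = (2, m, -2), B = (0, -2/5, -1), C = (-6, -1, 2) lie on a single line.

-1/5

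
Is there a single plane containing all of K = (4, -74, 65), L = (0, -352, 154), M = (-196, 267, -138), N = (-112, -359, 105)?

Yes

A normal to the plane through K, L, M is n = KL × KM = (26085, -18612, -56964).
The plane has equation n·P = -2221032. For N: n·N = -2221032.
Equal, so N lies in the plane and all four are coplanar.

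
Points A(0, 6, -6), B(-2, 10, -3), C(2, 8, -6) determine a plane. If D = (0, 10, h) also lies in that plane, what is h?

A normal to the plane is n = AB × AC = (-6, 6, -12).
D lies in the plane iff n · AD = 0.
This gives (-12)h + (-48) = 0, so h = -4.

-4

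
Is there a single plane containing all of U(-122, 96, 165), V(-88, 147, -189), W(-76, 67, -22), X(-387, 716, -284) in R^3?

No

The four points are coplanar iff the 3×3 determinant with rows UV, UW, UX is zero.
Rows: (34, 51, -354), (46, -29, -187), (-265, 620, -449).
Expanding along the first row: (34)(128961) − (51)(-70209) + (-354)(20835) = 589743.
Nonzero ⇒ not coplanar.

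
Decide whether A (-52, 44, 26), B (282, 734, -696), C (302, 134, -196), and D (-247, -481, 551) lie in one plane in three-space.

Yes

With A as base: AB = (334, 690, -722), AC = (354, 90, -222), AD = (-195, -525, 525).
AC × AD = (-69300, -142560, -168300).
AB · (AC × AD) = 0.
The scalar triple product vanishes, so the four points are coplanar.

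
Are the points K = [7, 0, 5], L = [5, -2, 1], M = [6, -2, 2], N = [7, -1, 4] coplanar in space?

Yes

A normal to the plane through K, L, M is n = KL × KM = (-2, -2, 2).
The plane has equation n·P = -4. For N: n·N = -4.
Equal, so N lies in the plane and all four are coplanar.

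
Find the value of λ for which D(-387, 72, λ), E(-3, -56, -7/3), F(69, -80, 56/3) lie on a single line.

-343/3

Collinearity requires DE × DF = 0; each component is linear in λ.
The x-component gives (-24)λ + (-2744) = 0, so λ = -343/3.
The remaining components then also vanish.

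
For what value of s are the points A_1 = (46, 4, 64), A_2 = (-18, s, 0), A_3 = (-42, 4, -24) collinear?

Direction A_1A_3 = (-88, 0, -88). From the x-coordinate of A_2, the parameter along the line is τ = (-18 − 46)/(-88) = 8/11.
Then s = 4 + 8/11·(0) = 4.

4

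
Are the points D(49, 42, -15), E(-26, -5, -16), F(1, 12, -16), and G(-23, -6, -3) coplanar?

With D as base: DE = (-75, -47, -1), DF = (-48, -30, -1), DG = (-72, -48, 12).
DF × DG = (-408, 648, 144).
DE · (DF × DG) = 0.
The scalar triple product vanishes, so the four points are coplanar.

Yes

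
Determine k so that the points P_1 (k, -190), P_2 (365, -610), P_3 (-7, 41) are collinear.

125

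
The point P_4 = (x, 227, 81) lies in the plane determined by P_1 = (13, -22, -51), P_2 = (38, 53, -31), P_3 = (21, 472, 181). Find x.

A normal to the plane is n = P_1P_2 × P_1P_3 = (7520, -5640, 11750).
P_4 lies in the plane iff n · P_1P_4 = 0.
This gives (7520)x + (48880) = 0, so x = -13/2.

-13/2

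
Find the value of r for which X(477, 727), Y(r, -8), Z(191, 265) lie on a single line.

Collinearity: (Y − X) must be parallel to (Z − X) = (-286, -462).
Cross-multiplying the components: (r − 477)·(-462) = (-735)·(-286).
Solving gives r = 22.

22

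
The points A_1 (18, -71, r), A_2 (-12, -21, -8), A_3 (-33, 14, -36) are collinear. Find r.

32

Direction A_2A_3 = (-21, 35, -28). From the x-coordinate of A_1, the parameter along the line is τ = (18 − (-12))/(-21) = -10/7.
Then r = (-8) + (-10/7)·(-28) = 32.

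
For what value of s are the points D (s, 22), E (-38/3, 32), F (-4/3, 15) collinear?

-6

Collinearity: (D − E) must be parallel to (F − E) = (34/3, -17).
Cross-multiplying the components: (s − (-38/3))·(-17) = (-10)·(34/3).
Solving gives s = -6.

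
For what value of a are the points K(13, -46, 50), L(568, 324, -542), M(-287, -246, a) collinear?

Collinearity requires KL × KM = 0; each component is linear in a.
The x-component gives (370)a + (-136900) = 0, so a = 370.
The remaining components then also vanish.

370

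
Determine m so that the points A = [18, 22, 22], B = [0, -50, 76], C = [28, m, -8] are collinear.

Collinearity requires AB × AC = 0; each component is linear in m.
The x-component gives (-54)m + (3348) = 0, so m = 62.
The remaining components then also vanish.

62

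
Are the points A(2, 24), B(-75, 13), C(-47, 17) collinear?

AB = (-77, -11), AC = (-49, -7).
Twice the signed area of △ABC is (-77)(-7) − (-11)(-49) = 0.
The triangle is degenerate (zero area), so the points are collinear.

Yes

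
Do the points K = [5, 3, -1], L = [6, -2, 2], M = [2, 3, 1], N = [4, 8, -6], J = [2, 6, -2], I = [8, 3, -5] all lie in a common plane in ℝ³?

The plane through K, L, M has normal n = KL × KM = (-10, -11, -15) and equation n·P = -68.
Checking the remaining points: n·N = -38, n·J = -56, n·I = -38.
Since n·N = -38 ≠ -68, N is off the plane and the points are not all coplanar.

No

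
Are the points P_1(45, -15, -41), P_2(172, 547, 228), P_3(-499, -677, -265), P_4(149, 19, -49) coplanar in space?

With P_1 as base: P_1P_2 = (127, 562, 269), P_1P_3 = (-544, -662, -224), P_1P_4 = (104, 34, -8).
P_1P_3 × P_1P_4 = (12912, -27648, 50352).
P_1P_2 · (P_1P_3 × P_1P_4) = -353664.
Since -353664 ≠ 0, the four points are not coplanar.

No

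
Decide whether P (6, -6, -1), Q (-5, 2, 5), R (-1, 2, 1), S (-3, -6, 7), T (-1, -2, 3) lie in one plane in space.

No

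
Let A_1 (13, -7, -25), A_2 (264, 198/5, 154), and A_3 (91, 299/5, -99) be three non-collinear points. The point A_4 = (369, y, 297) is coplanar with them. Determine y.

The plane through A_1, A_2, A_3 has equation −(77028/5)x + 32536y + 13132z = -3781624/5.
Substituting A_4: (32536)y + (-8922312/5) = -3781624/5, so y = 158/5.

158/5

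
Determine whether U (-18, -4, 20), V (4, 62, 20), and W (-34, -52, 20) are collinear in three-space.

UV = (22, 66, 0), UW = (-16, -48, 0).
UV × UW = (0, 0, 0).
The cross product vanishes, so the three points are collinear.

Yes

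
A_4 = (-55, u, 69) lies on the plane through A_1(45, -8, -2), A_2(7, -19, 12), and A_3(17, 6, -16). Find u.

-68

A normal to the plane is n = A_1A_2 × A_1A_3 = (-42, -924, -840).
A_4 lies in the plane iff n · A_1A_4 = 0.
This gives (-924)u + (-62832) = 0, so u = -68.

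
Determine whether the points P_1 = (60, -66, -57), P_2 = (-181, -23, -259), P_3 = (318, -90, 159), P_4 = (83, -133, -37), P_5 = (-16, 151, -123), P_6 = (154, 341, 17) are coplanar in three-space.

No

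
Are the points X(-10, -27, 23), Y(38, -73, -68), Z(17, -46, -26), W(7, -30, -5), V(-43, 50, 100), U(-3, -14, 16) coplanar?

The plane through X, Y, Z has normal n = XY × XZ = (525, -105, 330) and equation n·P = 5175.
Checking the remaining points: n·W = 5175, n·V = 5175, n·U = 5175.
All equal 5175, so all 6 points lie in one plane.

Yes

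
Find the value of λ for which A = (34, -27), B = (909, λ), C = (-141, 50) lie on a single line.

-412

The three points are collinear iff det[AB; AC] = 0.
This determinant is linear in λ: (175)λ + (72100) = 0, so λ = -412.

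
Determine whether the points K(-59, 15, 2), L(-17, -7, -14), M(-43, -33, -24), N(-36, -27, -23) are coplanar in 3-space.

No

The four points are coplanar iff the 3×3 determinant with rows KL, KM, KN is zero.
Rows: (42, -22, -16), (16, -48, -26), (23, -42, -25).
Expanding along the first row: (42)(108) − (-22)(198) + (-16)(432) = 1980.
Nonzero ⇒ not coplanar.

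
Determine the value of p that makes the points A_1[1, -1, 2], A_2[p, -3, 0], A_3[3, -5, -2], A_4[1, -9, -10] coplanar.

Normal to plane A_1A_3A_4: n = (16, 24, -16); plane equation n·P = -40.
Requiring n·A_2 = -40: (16)p + (-72) = -40.
So p = 2.

2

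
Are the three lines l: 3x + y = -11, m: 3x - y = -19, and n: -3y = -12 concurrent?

The three lines meet at one point iff the augmented coefficient matrix [aᵢ bᵢ cᵢ] has rank < 3, i.e. its determinant vanishes.
Here the determinant is 0.
It vanishes, so the lines are concurrent at (-5, 4).

Yes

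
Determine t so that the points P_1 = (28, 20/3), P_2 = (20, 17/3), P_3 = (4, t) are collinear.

11/3

Collinearity: (P_3 − P_1) must be parallel to (P_2 − P_1) = (-8, -1).
Cross-multiplying the components: (t − 20/3)·(-8) = (-24)·(-1).
Solving gives t = 11/3.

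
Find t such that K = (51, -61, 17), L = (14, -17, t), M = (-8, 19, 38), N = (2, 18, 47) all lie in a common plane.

24

Coplanarity ⇔ det[KL; KM; KN] = 0.
Expanding, this is linear in t: (-741)t + (17784) = 0.
So t = 24.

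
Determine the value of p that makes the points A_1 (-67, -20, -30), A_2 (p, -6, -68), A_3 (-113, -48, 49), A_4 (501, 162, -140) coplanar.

-43

Normal to plane A_1A_3A_4: n = (-11298, 39812, 7532); plane equation n·P = -265234.
Requiring n·A_2 = -265234: (-11298)p + (-751048) = -265234.
So p = -43.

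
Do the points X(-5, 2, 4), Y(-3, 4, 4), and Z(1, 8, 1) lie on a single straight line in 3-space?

XY = (2, 2, 0), XZ = (6, 6, -3).
Comparing components 2 and 3: (2)(-3) − (0)(6) = -6 ≠ 0, so XY and XZ are not parallel and the points are not collinear.

No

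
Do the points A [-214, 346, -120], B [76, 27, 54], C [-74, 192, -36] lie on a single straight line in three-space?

Yes

AB = (290, -319, 174), AC = (140, -154, 84).
AB × AC = (0, 0, 0).
The cross product vanishes, so the three points are collinear.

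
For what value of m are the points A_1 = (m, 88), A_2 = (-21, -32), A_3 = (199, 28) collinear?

The three points are collinear iff det[A_1A_2; A_1A_3] = 0.
This determinant is linear in m: (-60)m + (25140) = 0, so m = 419.

419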